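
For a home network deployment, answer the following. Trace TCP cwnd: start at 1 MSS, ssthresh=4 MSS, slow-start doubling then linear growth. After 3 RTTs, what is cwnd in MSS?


RTT 0: cwnd = 1 MSS (initial)
RTT 1: cwnd = 2 MSS (slow start, doubled)
RTT 2: cwnd = 4 MSS (slow start, doubled)
RTT 3: cwnd = 5 MSS (congestion avoidance, +1)

5


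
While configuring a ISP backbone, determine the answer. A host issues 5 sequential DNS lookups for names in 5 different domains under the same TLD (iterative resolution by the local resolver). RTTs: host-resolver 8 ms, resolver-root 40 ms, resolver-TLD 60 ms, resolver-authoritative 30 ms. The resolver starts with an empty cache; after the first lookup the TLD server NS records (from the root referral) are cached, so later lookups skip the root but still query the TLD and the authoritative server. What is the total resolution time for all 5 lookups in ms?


Lookup 1 (cold cache): local + root + TLD + auth = 8 + 40 + 60 + 30 = 138 ms
Lookups 2..5 (TLD NS cached -> skip root; new domain -> still ask TLD and auth): local + TLD + auth = 8 + 60 + 30 = 98 ms each
Remaining 4 lookups: 4 * 98 = 392 ms
Total = 138 + 392 = 530 ms

530


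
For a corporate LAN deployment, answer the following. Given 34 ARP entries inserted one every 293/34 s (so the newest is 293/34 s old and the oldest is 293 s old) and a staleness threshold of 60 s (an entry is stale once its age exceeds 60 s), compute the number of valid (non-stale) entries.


Ages are k * 293/34 s for k = 1..34 (spacing = 8.6176 s).
Entry k is valid iff k * 293/34 <= 60 iff k <= 34 * 60 / 293 = 6.9625
n_valid = floor(6.9625) = 6
(n_stale = 34 - 6 = 28)

6


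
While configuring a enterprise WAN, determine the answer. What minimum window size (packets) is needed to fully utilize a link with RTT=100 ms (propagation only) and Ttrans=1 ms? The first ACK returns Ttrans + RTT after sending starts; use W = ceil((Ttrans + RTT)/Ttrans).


Given: Ttrans = 1 ms, RTT = 100 ms (= 2 * Tprop, Tprop = 50 ms)
Time until first ACK returns = Ttrans + RTT = 1 + 100 = 101 ms
Need W * Ttrans >= Ttrans + RTT  ->  W >= (Ttrans + RTT) / Ttrans
(Ttrans + RTT) / Ttrans = 101 / 1 = 101
W_min = ceil(101) = 101

101


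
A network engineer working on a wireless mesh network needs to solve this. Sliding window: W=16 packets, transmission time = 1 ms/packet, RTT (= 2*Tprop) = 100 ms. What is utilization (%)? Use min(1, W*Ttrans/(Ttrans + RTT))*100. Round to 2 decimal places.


Given: W = 16, Ttrans = 1 ms, RTT = 100 ms (= 2 * Tprop, Tprop = 50 ms)
Cycle time = Ttrans + RTT = 1 + 100 = 101 ms (first packet sent until its ACK returns)
W * Ttrans = 16 * 1 = 16 ms of sending per cycle
W * Ttrans / (Ttrans + RTT) = 16 / 101 = 0.158416
U = min(1, 0.158416) = 0.158416
U% = 15.84%

15.84


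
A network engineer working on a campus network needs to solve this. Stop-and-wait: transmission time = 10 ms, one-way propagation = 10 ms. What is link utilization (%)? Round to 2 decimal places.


Given: Ttrans = 10 ms, Tprop = 10 ms
RTT = 2 * Tprop = 2 * 10 = 20 ms
U = Ttrans / (Ttrans + RTT)
U = 10 / (10 + 20)
U = 10 / 30 = 0.333333
U% = 33.33%

33.33


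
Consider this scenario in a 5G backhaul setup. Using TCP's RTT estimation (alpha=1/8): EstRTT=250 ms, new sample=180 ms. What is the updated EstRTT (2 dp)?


Given: EstRTT = 250 ms, SampleRTT = 180 ms, alpha = 1/8
New EstRTT = (1 - alpha) * EstRTT + alpha * SampleRTT
(7/8) * 250 = 218.75
(1/8) * 180 = 22.5
New EstRTT = 218.75 + 22.5 = 241.25 ms -> 241.25 ms (2 dp)

241.25


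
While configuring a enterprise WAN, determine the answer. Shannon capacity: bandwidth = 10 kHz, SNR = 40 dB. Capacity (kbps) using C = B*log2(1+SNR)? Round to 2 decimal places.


Given: B = 10 kHz, SNR = 40 dB
SNR linear = 10^(40/10) = 10000
1 + SNR = 10001
log2(10001) = 13.2878566418
C = 10 * 1000 * 13.2878566418 = 132878.5664 bps
C = 132.878566 kbps -> 132.88 kbps (2 dp)

132.88


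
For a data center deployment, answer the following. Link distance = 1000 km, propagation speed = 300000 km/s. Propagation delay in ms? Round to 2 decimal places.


Given: distance = 1000 km, speed = 300000 km/s
Delay = distance / speed = 1000 / 300000 seconds
Delay in ms = 1000 * 1000 / 300000
Delay = 3.3333 ms
Rounded to 2 dp = 3.33 ms

3.33


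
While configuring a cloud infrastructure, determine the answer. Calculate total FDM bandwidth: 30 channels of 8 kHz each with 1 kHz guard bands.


Given: 30 channels, 8 kHz each, guard = 1 kHz
Channel bandwidth = 30 * 8 = 240 kHz
Guard bands = 29 gaps * 1 kHz = 29 kHz
Total = 240 + 29 = 269 kHz

269


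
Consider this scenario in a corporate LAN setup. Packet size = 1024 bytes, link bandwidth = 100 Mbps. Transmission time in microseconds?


Given: packet = 1024 bytes, bandwidth = 100 Mbps
Packet in bits = 1024 * 8 = 8192 bits
Bandwidth = 100 * 10^6 = 100000000 bps
Time = 8192 / 100000000 seconds
Time in us = 8192 * 10^6 / 100000000 = 81.92

81.92


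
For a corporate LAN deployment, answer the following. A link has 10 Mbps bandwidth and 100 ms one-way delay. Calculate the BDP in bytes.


Given: bandwidth = 10 Mbps, delay = 100 ms
BDP in bits = 10 * 10^6 * 100 / 1000
BDP in bits = 1000000
BDP in bytes = 1000000 / 8 = 125000

125000


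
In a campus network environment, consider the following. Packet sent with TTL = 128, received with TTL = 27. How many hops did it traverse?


Given: initial TTL = 128, received TTL = 27
Hops = initial TTL - received TTL
Hops = 128 - 27 = 101

101


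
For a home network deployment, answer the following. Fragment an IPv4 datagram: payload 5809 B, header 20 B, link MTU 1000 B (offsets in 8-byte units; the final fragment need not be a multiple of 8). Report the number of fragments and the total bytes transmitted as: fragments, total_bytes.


Max data per non-final fragment = floor((MTU - header)/8)*8 = floor((1000 - 20)/8)*8 = floor(980/8)*8 = 976 B
Final fragment needs no 8-byte alignment: it can carry up to MTU - header = 980 B
Non-final fragments needed = ceil((payload - 980) / 976) = ceil(4829/976) = ceil(4.9477) = 5
Number of fragments = 5 + 1 = 6
Fragment sizes (data): 5 * 976 B + 929 B (last, 929 <= 980 OK)
Total bytes sent = payload + n_frags * header = 5809 + 6*20 = 5809 + 120 = 5929 B

6, 5929


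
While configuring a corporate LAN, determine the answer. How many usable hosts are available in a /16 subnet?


Given: subnet mask /16
Host bits = 32 - 16 = 16
Total addresses = 2^16 = 65536
Usable hosts = 65536 - 2 (network + broadcast) = 65534

65534


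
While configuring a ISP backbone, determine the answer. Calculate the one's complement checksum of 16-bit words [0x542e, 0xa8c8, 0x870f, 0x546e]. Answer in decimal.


Given words: [0x542e, 0xa8c8, 0x870f, 0x546e]
Step 1: Sum all words
Raw sum = 21550 + 43208 + 34575 + 21614 = 120947
Step 2: Fold carry: (55411 + 1) = 55412
One's complement = ~55412 & 0xFFFF = 10123

10123


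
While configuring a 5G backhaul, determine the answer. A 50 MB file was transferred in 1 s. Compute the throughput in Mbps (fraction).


Given: file = 50 MB, time = 1 s
File in Mb = 50 * 8 = 400 Mb
Throughput = 400 / 1 Mbps
Throughput = 400 Mbps

400


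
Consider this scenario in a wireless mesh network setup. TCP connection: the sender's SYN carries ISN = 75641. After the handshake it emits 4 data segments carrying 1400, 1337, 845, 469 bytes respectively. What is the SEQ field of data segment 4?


The SYN occupies sequence number ISN = 75641, so the first data byte is ISN + 1 = 75642.
SEQ of data segment i = (ISN + 1) + sum of payload sizes of segments 1..i-1.
Segment 1: SEQ = 75642, payload = 1400 bytes
Segment 2: SEQ = 77042, payload = 1337 bytes
Segment 3: SEQ = 78379, payload = 845 bytes
Segment 4: SEQ = 79224, payload = 469 bytes
SEQ of segment 4 = 75642 + 1400 + 1337 + 845 = 79224

79224


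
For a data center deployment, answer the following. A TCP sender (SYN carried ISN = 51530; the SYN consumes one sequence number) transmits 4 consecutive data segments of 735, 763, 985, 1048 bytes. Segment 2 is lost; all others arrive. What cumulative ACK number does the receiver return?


SYN uses sequence number 51530; first data byte = ISN + 1 = 51531.
Segment 1: SEQ = 51531, len = 735 B, covers [51531, 52265]
Segment 2: SEQ = 52266, len = 763 B, covers [52266, 53028] [LOST]
Segment 3: SEQ = 53029, len = 985 B, covers [53029, 54013]
Segment 4: SEQ = 54014, len = 1048 B, covers [54014, 55061]
In-order data received: bytes [51531, 52265] (segments 1..1).
Segment 2 missing -> gap begins at byte 52266; later segments buffered out of order.
Cumulative ACK = next expected in-order byte = 51531 + 735 = 52266

52266


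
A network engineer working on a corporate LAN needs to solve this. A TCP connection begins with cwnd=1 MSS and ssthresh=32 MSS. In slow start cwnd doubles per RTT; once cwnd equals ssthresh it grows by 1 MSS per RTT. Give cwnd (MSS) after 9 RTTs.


RTT 0: cwnd = 1 MSS (initial)
RTT 1: cwnd = 2 MSS (slow start, doubled)
RTT 2: cwnd = 4 MSS (slow start, doubled)
RTT 3: cwnd = 8 MSS (slow start, doubled)
RTT 4: cwnd = 16 MSS (slow start, doubled)
RTT 5: cwnd = 32 MSS (slow start, doubled)
RTT 6: cwnd = 33 MSS (congestion avoidance, +1)
RTT 7: cwnd = 34 MSS (congestion avoidance, +1)
RTT 8: cwnd = 35 MSS (congestion avoidance, +1)
RTT 9: cwnd = 36 MSS (congestion avoidance, +1)

36


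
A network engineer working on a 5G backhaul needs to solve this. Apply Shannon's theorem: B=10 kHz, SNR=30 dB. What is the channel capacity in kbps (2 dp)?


Given: B = 10 kHz, SNR = 30 dB
SNR linear = 10^(30/10) = 1000
1 + SNR = 1001
log2(1001) = 9.9672262588
C = 10 * 1000 * 9.9672262588 = 99672.2626 bps
C = 99.672263 kbps -> 99.67 kbps (2 dp)

99.67


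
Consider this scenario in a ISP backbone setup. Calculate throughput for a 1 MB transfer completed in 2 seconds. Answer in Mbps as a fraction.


Given: file = 1 MB, time = 2 s
File in Mb = 1 * 8 = 8 Mb
Throughput = 8 / 2 Mbps
Throughput = 4 Mbps

4


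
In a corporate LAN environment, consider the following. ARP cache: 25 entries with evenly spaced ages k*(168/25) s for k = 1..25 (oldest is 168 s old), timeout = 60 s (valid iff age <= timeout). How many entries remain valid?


Ages are k * 168/25 s for k = 1..25 (spacing = 6.7200 s).
Entry k is valid iff k * 168/25 <= 60 iff k <= 25 * 60 / 168 = 8.9286
n_valid = floor(8.9286) = 8
(n_stale = 25 - 8 = 17)

8


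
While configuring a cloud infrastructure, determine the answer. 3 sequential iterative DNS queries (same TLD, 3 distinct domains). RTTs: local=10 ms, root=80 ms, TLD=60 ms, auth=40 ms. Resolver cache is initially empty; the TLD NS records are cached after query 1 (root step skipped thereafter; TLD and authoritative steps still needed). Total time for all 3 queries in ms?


Lookup 1 (cold cache): local + root + TLD + auth = 10 + 80 + 60 + 40 = 190 ms
Lookups 2..3 (TLD NS cached -> skip root; new domain -> still ask TLD and auth): local + TLD + auth = 10 + 60 + 40 = 110 ms each
Remaining 2 lookups: 2 * 110 = 220 ms
Total = 190 + 220 = 410 ms

410


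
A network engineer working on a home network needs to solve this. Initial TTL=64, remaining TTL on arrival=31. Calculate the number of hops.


Given: initial TTL = 64, received TTL = 31
Hops = initial TTL - received TTL
Hops = 64 - 31 = 33

33


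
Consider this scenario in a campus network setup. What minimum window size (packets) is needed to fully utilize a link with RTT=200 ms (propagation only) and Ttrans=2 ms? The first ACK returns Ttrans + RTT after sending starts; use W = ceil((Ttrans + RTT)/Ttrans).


Given: Ttrans = 2 ms, RTT = 200 ms (= 2 * Tprop, Tprop = 100 ms)
Time until first ACK returns = Ttrans + RTT = 2 + 200 = 202 ms
Need W * Ttrans >= Ttrans + RTT  ->  W >= (Ttrans + RTT) / Ttrans
(Ttrans + RTT) / Ttrans = 202 / 2 = 101
W_min = ceil(101) = 101

101


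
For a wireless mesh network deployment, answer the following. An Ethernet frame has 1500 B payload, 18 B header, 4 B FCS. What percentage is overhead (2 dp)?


Given: payload = 1500 B, header = 18 B, trailer = 4 B
Overhead bytes = header + trailer = 18 + 4 = 22
Total frame = payload + overhead = 1500 + 22 = 1522
Overhead % = 22 / 1522 * 100 = 1.4455% -> 1.45% (2 dp)

1.45


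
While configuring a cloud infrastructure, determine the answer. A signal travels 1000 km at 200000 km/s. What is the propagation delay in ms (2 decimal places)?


Given: distance = 1000 km, speed = 200000 km/s
Delay = distance / speed = 1000 / 200000 seconds
Delay in ms = 1000 * 1000 / 200000
Delay = 5.0000 ms
Rounded to 2 dp = 5.00 ms

5.00


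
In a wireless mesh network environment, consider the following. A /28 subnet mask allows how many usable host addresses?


Given: subnet mask /28
Host bits = 32 - 28 = 4
Total addresses = 2^4 = 16
Usable hosts = 16 - 2 (network + broadcast) = 14

14


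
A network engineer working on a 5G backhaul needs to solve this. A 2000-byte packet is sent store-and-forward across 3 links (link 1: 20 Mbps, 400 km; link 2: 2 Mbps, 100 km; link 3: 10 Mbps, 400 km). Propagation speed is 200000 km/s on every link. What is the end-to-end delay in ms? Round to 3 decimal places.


Packet = 2000 bytes = 16000 bits. Store-and-forward: sum (t_trans + t_prop) per link.
Link 1: t_trans = 16000/(20*10^6) s = 0.8000 ms; t_prop = 400/200000 s = 2.0000 ms; subtotal = 2.8000 ms
Link 2: t_trans = 16000/(2*10^6) s = 8.0000 ms; t_prop = 100/200000 s = 0.5000 ms; subtotal = 8.5000 ms
Link 3: t_trans = 16000/(10*10^6) s = 1.6000 ms; t_prop = 400/200000 s = 2.0000 ms; subtotal = 3.6000 ms
End-to-end = 2.8000 + 8.5000 + 3.6000 = 14.9000 ms -> 14.900 ms (3 dp)

14.900


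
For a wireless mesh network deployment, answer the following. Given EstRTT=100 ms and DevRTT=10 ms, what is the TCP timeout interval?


Given: EstRTT = 100 ms, DevRTT = 10 ms
Timeout = EstRTT + 4 * DevRTT
4 * DevRTT = 4 * 10 = 40
Timeout = 100 + 40 = 140 ms

140


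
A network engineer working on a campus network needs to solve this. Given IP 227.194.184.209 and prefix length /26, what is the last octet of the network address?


Given: IP = 227.194.184.209, prefix = /26
Subnet mask = 255.255.255.192
Last octet of IP: 209
Last octet of mask: 192
Network last octet = 209 AND 192 = 192

192


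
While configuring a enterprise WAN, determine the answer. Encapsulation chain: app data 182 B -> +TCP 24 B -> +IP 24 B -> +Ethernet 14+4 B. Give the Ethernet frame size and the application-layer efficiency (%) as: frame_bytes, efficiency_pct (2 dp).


TCP segment = 182 + 24 = 206 B
IP packet = 206 + 24 = 230 B
Ethernet frame = 230 + 14 + 4 = 248 B
Efficiency = app / frame = 182 / 248 = 0.733871 = 73.3871% -> 73.39% (2 dp)

248, 73.39


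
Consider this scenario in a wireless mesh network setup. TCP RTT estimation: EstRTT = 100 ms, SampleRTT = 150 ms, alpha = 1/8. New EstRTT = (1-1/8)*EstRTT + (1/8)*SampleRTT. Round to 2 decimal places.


Given: EstRTT = 100 ms, SampleRTT = 150 ms, alpha = 1/8
New EstRTT = (1 - alpha) * EstRTT + alpha * SampleRTT
(7/8) * 100 = 87.5
(1/8) * 150 = 18.75
New EstRTT = 87.5 + 18.75 = 106.25 ms -> 106.25 ms (2 dp)

106.25


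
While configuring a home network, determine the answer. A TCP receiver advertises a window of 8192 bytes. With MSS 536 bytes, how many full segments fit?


Given: RWND = 8192 bytes, MSS = 536 bytes
Full segments = floor(RWND / MSS)
Full segments = floor(8192 / 536)
Full segments = floor(15.2836) = 15

15


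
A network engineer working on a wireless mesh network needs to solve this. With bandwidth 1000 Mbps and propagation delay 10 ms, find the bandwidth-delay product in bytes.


Given: bandwidth = 1000 Mbps, delay = 10 ms
BDP in bits = 1000 * 10^6 * 10 / 1000
BDP in bits = 10000000
BDP in bytes = 10000000 / 8 = 1250000

1250000


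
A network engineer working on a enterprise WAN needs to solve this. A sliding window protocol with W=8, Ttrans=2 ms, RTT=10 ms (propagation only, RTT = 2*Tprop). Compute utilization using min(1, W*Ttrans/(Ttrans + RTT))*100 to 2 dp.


Given: W = 8, Ttrans = 2 ms, RTT = 10 ms (= 2 * Tprop, Tprop = 5 ms)
Cycle time = Ttrans + RTT = 2 + 10 = 12 ms (first packet sent until its ACK returns)
W * Ttrans = 8 * 2 = 16 ms of sending per cycle
W * Ttrans / (Ttrans + RTT) = 16 / 12 = 1.333333
U = min(1, 1.333333) = 1.000000
U% = 100.00%

100.00


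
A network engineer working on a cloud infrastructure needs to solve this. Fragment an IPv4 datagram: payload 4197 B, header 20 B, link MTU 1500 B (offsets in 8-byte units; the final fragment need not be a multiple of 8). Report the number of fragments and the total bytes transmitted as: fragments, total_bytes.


Max data per non-final fragment = floor((MTU - header)/8)*8 = floor((1500 - 20)/8)*8 = floor(1480/8)*8 = 1480 B
Final fragment needs no 8-byte alignment: it can carry up to MTU - header = 1480 B
Non-final fragments needed = ceil((payload - 1480) / 1480) = ceil(2717/1480) = ceil(1.8358) = 2
Number of fragments = 2 + 1 = 3
Fragment sizes (data): 2 * 1480 B + 1237 B (last, 1237 <= 1480 OK)
Total bytes sent = payload + n_frags * header = 4197 + 3*20 = 4197 + 60 = 4257 B

3, 4257


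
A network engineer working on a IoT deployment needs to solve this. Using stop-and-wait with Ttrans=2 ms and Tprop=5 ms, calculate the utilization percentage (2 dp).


Given: Ttrans = 2 ms, Tprop = 5 ms
RTT = 2 * Tprop = 2 * 5 = 10 ms
U = Ttrans / (Ttrans + RTT)
U = 2 / (2 + 10)
U = 2 / 12 = 0.166667
U% = 16.67%

16.67


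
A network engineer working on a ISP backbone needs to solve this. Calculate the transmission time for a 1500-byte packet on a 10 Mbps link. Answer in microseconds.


Given: packet = 1500 bytes, bandwidth = 10 Mbps
Packet in bits = 1500 * 8 = 12000 bits
Bandwidth = 10 * 10^6 = 10000000 bps
Time = 12000 / 10000000 seconds
Time in us = 12000 * 10^6 / 10000000 = 1200

1200


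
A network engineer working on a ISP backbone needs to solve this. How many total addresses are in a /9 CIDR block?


Given: CIDR prefix /9
Host bits = 32 - 9 = 23
Total addresses = 2^23 = 8388608

8388608


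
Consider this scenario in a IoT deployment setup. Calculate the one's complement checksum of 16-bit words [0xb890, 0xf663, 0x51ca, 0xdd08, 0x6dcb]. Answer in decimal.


Given words: [0xb890, 0xf663, 0x51ca, 0xdd08, 0x6dcb]
Step 1: Sum all words
Raw sum = 47248 + 63075 + 20938 + 56584 + 28107 = 215952
Step 2: Fold carry: (19344 + 3) = 19347
One's complement = ~19347 & 0xFFFF = 46188

46188


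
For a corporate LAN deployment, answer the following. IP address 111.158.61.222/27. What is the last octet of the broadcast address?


Given: IP = 111.158.61.222, prefix = /27
Host bits = 32 - 27 = 5
Network last octet = 222 AND mask = 192
Host part size = 2^5 - 1 = 31
Broadcast last octet = 192 OR 31 = 223

223


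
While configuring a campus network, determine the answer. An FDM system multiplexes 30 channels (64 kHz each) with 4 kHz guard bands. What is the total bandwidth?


Given: 30 channels, 64 kHz each, guard = 4 kHz
Channel bandwidth = 30 * 64 = 1920 kHz
Guard bands = 29 gaps * 4 kHz = 116 kHz
Total = 1920 + 116 = 2036 kHz

2036


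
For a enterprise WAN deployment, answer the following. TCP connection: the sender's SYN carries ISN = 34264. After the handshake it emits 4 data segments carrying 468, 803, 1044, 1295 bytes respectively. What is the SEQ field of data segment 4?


The SYN occupies sequence number ISN = 34264, so the first data byte is ISN + 1 = 34265.
SEQ of data segment i = (ISN + 1) + sum of payload sizes of segments 1..i-1.
Segment 1: SEQ = 34265, payload = 468 bytes
Segment 2: SEQ = 34733, payload = 803 bytes
Segment 3: SEQ = 35536, payload = 1044 bytes
Segment 4: SEQ = 36580, payload = 1295 bytes
SEQ of segment 4 = 34265 + 468 + 803 + 1044 = 36580

36580


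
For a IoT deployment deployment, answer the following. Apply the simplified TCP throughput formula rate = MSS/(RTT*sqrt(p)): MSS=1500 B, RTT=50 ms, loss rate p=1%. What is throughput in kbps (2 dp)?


Given: MSS = 1500 bytes, RTT = 50 ms, loss = 1%
RTT in seconds = 50 / 1000 = 0.05
Loss rate = 1% = 0.01
sqrt(loss) = sqrt(0.01) = 0.1
Throughput (bytes/s) = 1500 / (0.05 * 0.1) = 300000.0000
Throughput (kbps) = 300000.0000 * 8 / 1000 = 2400.000000 -> 2400.00 kbps (2 dp)

2400.00


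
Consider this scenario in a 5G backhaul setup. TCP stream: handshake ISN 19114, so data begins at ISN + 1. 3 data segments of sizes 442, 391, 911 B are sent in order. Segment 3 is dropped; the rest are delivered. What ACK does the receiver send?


SYN uses sequence number 19114; first data byte = ISN + 1 = 19115.
Segment 1: SEQ = 19115, len = 442 B, covers [19115, 19556]
Segment 2: SEQ = 19557, len = 391 B, covers [19557, 19947]
Segment 3: SEQ = 19948, len = 911 B, covers [19948, 20858] [LOST]
In-order data received: bytes [19115, 19947] (segments 1..2).
Segment 3 missing -> gap begins at byte 19948.
Cumulative ACK = next expected in-order byte = 19115 + 442 + 391 = 19948

19948


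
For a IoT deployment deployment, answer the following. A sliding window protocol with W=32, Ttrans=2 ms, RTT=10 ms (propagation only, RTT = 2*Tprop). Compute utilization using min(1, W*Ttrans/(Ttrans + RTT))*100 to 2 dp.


Given: W = 32, Ttrans = 2 ms, RTT = 10 ms (= 2 * Tprop, Tprop = 5 ms)
Cycle time = Ttrans + RTT = 2 + 10 = 12 ms (first packet sent until its ACK returns)
W * Ttrans = 32 * 2 = 64 ms of sending per cycle
W * Ttrans / (Ttrans + RTT) = 64 / 12 = 5.333333
U = min(1, 5.333333) = 1.000000
U% = 100.00%

100.00


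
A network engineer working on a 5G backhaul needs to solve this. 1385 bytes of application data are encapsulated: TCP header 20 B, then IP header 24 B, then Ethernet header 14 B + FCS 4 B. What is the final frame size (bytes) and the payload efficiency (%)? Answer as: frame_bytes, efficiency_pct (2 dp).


TCP segment = 1385 + 20 = 1405 B
IP packet = 1405 + 24 = 1429 B
Ethernet frame = 1429 + 14 + 4 = 1447 B
Efficiency = app / frame = 1385 / 1447 = 0.957153 = 95.7153% -> 95.72% (2 dp)

1447, 95.72


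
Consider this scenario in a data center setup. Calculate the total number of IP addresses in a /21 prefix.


Given: CIDR prefix /21
Host bits = 32 - 21 = 11
Total addresses = 2^11 = 2048

2048


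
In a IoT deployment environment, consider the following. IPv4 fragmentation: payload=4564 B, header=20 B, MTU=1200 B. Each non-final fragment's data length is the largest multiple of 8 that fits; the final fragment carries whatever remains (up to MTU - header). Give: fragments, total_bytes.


Max data per non-final fragment = floor((MTU - header)/8)*8 = floor((1200 - 20)/8)*8 = floor(1180/8)*8 = 1176 B
Final fragment needs no 8-byte alignment: it can carry up to MTU - header = 1180 B
Non-final fragments needed = ceil((payload - 1180) / 1176) = ceil(3384/1176) = ceil(2.8776) = 3
Number of fragments = 3 + 1 = 4
Fragment sizes (data): 3 * 1176 B + 1036 B (last, 1036 <= 1180 OK)
Total bytes sent = payload + n_frags * header = 4564 + 4*20 = 4564 + 80 = 4644 B

4, 4644


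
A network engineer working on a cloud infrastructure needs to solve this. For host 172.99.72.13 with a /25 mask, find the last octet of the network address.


Given: IP = 172.99.72.13, prefix = /25
Subnet mask = 255.255.255.128
Last octet of IP: 13
Last octet of mask: 128
Network last octet = 13 AND 128 = 0

0


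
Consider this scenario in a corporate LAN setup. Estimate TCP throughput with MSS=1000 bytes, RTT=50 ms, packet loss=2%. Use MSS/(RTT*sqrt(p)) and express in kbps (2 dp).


Given: MSS = 1000 bytes, RTT = 50 ms, loss = 2%
RTT in seconds = 50 / 1000 = 0.05
Loss rate = 2% = 0.02
sqrt(loss) = sqrt(0.02) = 0.141421356237
Throughput (bytes/s) = 1000 / (0.05 * 0.141421356237) = 141421.3562
Throughput (kbps) = 141421.3562 * 8 / 1000 = 1131.370850 -> 1131.37 kbps (2 dp)

1131.37


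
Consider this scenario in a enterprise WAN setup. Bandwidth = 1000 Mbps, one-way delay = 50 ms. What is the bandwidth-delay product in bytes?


Given: bandwidth = 1000 Mbps, delay = 50 ms
BDP in bits = 1000 * 10^6 * 50 / 1000
BDP in bits = 50000000
BDP in bytes = 50000000 / 8 = 6250000

6250000


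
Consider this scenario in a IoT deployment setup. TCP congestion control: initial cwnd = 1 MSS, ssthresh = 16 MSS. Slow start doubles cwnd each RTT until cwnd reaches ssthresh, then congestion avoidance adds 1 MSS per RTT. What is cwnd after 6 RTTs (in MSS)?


RTT 0: cwnd = 1 MSS (initial)
RTT 1: cwnd = 2 MSS (slow start, doubled)
RTT 2: cwnd = 4 MSS (slow start, doubled)
RTT 3: cwnd = 8 MSS (slow start, doubled)
RTT 4: cwnd = 16 MSS (slow start, doubled)
RTT 5: cwnd = 17 MSS (congestion avoidance, +1)
RTT 6: cwnd = 18 MSS (congestion avoidance, +1)

18


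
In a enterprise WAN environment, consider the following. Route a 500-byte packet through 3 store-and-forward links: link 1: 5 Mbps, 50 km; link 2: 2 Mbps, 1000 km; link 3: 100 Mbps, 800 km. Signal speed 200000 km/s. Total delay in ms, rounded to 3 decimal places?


Packet = 500 bytes = 4000 bits. Store-and-forward: sum (t_trans + t_prop) per link.
Link 1: t_trans = 4000/(5*10^6) s = 0.8000 ms; t_prop = 50/200000 s = 0.2500 ms; subtotal = 1.0500 ms
Link 2: t_trans = 4000/(2*10^6) s = 2.0000 ms; t_prop = 1000/200000 s = 5.0000 ms; subtotal = 7.0000 ms
Link 3: t_trans = 4000/(100*10^6) s = 0.0400 ms; t_prop = 800/200000 s = 4.0000 ms; subtotal = 4.0400 ms
End-to-end = 1.0500 + 7.0000 + 4.0400 = 12.0900 ms -> 12.090 ms (3 dp)

12.090


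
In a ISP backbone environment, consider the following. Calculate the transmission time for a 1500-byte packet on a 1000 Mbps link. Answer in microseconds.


Given: packet = 1500 bytes, bandwidth = 1000 Mbps
Packet in bits = 1500 * 8 = 12000 bits
Bandwidth = 1000 * 10^6 = 1000000000 bps
Time = 12000 / 1000000000 seconds
Time in us = 12000 * 10^6 / 1000000000 = 12

12


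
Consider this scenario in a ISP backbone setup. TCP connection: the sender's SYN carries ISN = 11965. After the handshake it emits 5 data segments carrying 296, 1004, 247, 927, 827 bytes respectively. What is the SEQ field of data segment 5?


The SYN occupies sequence number ISN = 11965, so the first data byte is ISN + 1 = 11966.
SEQ of data segment i = (ISN + 1) + sum of payload sizes of segments 1..i-1.
Segment 1: SEQ = 11966, payload = 296 bytes
Segment 2: SEQ = 12262, payload = 1004 bytes
Segment 3: SEQ = 13266, payload = 247 bytes
Segment 4: SEQ = 13513, payload = 927 bytes
Segment 5: SEQ = 14440, payload = 827 bytes
SEQ of segment 5 = 11966 + 296 + 1004 + 247 + 927 = 14440

14440


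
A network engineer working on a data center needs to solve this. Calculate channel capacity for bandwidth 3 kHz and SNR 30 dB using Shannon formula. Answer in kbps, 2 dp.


Given: B = 3 kHz, SNR = 30 dB
SNR linear = 10^(30/10) = 1000
1 + SNR = 1001
log2(1001) = 9.9672262588
C = 3 * 1000 * 9.9672262588 = 29901.6788 bps
C = 29.901679 kbps -> 29.90 kbps (2 dp)

29.90


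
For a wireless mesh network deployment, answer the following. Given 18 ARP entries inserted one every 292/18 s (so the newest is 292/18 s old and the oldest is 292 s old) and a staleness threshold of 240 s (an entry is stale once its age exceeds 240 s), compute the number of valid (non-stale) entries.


Ages are k * 292/18 s for k = 1..18 (spacing = 16.2222 s).
Entry k is valid iff k * 292/18 <= 240 iff k <= 18 * 240 / 292 = 14.7945
n_valid = floor(14.7945) = 14
(n_stale = 18 - 14 = 4)

14


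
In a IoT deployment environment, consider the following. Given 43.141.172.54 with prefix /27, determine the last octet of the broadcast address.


Given: IP = 43.141.172.54, prefix = /27
Host bits = 32 - 27 = 5
Network last octet = 54 AND mask = 32
Host part size = 2^5 - 1 = 31
Broadcast last octet = 32 OR 31 = 63

63


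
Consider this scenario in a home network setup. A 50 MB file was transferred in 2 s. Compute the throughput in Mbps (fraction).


Given: file = 50 MB, time = 2 s
File in Mb = 50 * 8 = 400 Mb
Throughput = 400 / 2 Mbps
Throughput = 200 Mbps

200


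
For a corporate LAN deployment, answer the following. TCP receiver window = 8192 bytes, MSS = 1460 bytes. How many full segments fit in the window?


Given: RWND = 8192 bytes, MSS = 1460 bytes
Full segments = floor(RWND / MSS)
Full segments = floor(8192 / 1460)
Full segments = floor(5.611) = 5

5


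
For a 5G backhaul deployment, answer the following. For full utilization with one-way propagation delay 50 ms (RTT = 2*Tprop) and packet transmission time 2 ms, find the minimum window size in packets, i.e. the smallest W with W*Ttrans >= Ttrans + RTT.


Given: Ttrans = 2 ms, RTT = 100 ms (= 2 * Tprop, Tprop = 50 ms)
Time until first ACK returns = Ttrans + RTT = 2 + 100 = 102 ms
Need W * Ttrans >= Ttrans + RTT  ->  W >= (Ttrans + RTT) / Ttrans
(Ttrans + RTT) / Ttrans = 102 / 2 = 51
W_min = ceil(51) = 51

51


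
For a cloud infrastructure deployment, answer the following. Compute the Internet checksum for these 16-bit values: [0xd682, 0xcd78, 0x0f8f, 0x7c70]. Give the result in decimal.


Given words: [0xd682, 0xcd78, 0x0f8f, 0x7c70]
Step 1: Sum all words
Raw sum = 54914 + 52600 + 3983 + 31856 = 143353
Step 2: Fold carry: (12281 + 2) = 12283
One's complement = ~12283 & 0xFFFF = 53252

53252


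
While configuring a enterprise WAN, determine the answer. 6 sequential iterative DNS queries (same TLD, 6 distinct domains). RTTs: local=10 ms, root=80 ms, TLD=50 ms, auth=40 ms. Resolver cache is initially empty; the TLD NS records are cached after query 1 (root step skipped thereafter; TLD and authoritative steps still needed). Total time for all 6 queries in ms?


Lookup 1 (cold cache): local + root + TLD + auth = 10 + 80 + 50 + 40 = 180 ms
Lookups 2..6 (TLD NS cached -> skip root; new domain -> still ask TLD and auth): local + TLD + auth = 10 + 50 + 40 = 100 ms each
Remaining 5 lookups: 5 * 100 = 500 ms
Total = 180 + 500 = 680 ms

680


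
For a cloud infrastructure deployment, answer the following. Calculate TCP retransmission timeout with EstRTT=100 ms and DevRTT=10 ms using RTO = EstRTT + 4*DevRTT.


Given: EstRTT = 100 ms, DevRTT = 10 ms
Timeout = EstRTT + 4 * DevRTT
4 * DevRTT = 4 * 10 = 40
Timeout = 100 + 40 = 140 ms

140


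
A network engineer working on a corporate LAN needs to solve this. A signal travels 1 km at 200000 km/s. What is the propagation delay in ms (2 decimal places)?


Given: distance = 1 km, speed = 200000 km/s
Delay = distance / speed = 1 / 200000 seconds
Delay in ms = 1 * 1000 / 200000
Delay = 0.0050 ms
Rounded to 2 dp = 0.01 ms

0.01


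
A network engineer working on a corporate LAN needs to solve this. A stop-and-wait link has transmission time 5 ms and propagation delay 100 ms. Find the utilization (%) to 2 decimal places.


Given: Ttrans = 5 ms, Tprop = 100 ms
RTT = 2 * Tprop = 2 * 100 = 200 ms
U = Ttrans / (Ttrans + RTT)
U = 5 / (5 + 200)
U = 5 / 205 = 0.02439
U% = 2.44%

2.44


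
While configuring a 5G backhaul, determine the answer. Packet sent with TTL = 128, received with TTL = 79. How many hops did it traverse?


Given: initial TTL = 128, received TTL = 79
Hops = initial TTL - received TTL
Hops = 128 - 79 = 49

49


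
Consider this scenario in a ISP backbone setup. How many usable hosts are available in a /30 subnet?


Given: subnet mask /30
Host bits = 32 - 30 = 2
Total addresses = 2^2 = 4
Usable hosts = 4 - 2 (network + broadcast) = 2

2


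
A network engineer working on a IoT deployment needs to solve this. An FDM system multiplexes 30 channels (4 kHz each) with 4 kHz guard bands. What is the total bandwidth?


Given: 30 channels, 4 kHz each, guard = 4 kHz
Channel bandwidth = 30 * 4 = 120 kHz
Guard bands = 29 gaps * 4 kHz = 116 kHz
Total = 120 + 116 = 236 kHz

236


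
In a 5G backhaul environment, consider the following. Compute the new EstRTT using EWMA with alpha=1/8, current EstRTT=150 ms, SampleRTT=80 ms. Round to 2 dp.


Given: EstRTT = 150 ms, SampleRTT = 80 ms, alpha = 1/8
New EstRTT = (1 - alpha) * EstRTT + alpha * SampleRTT
(7/8) * 150 = 131.25
(1/8) * 80 = 10
New EstRTT = 131.25 + 10 = 141.25 ms -> 141.25 ms (2 dp)

141.25


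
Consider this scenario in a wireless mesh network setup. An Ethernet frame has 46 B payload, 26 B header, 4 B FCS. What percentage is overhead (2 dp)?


Given: payload = 46 B, header = 26 B, trailer = 4 B
Overhead bytes = header + trailer = 26 + 4 = 30
Total frame = payload + overhead = 46 + 30 = 76
Overhead % = 30 / 76 * 100 = 39.4737% -> 39.47% (2 dp)

39.47


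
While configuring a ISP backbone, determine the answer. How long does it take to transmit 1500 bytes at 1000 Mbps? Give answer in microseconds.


Given: packet = 1500 bytes, bandwidth = 1000 Mbps
Packet in bits = 1500 * 8 = 12000 bits
Bandwidth = 1000 * 10^6 = 1000000000 bps
Time = 12000 / 1000000000 seconds
Time in us = 12000 * 10^6 / 1000000000 = 12

12


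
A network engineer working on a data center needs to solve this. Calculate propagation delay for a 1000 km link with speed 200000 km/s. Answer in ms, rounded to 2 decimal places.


Given: distance = 1000 km, speed = 200000 km/s
Delay = distance / speed = 1000 / 200000 seconds
Delay in ms = 1000 * 1000 / 200000
Delay = 5.0000 ms
Rounded to 2 dp = 5.00 ms

5.00


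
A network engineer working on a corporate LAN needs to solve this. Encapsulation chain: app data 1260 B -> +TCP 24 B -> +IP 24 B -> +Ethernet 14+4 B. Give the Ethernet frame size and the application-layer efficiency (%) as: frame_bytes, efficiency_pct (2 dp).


TCP segment = 1260 + 24 = 1284 B
IP packet = 1284 + 24 = 1308 B
Ethernet frame = 1308 + 14 + 4 = 1326 B
Efficiency = app / frame = 1260 / 1326 = 0.950226 = 95.0226% -> 95.02% (2 dp)

1326, 95.02


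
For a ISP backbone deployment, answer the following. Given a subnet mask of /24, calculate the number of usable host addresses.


Given: subnet mask /24
Host bits = 32 - 24 = 8
Total addresses = 2^8 = 256
Usable hosts = 256 - 2 (network + broadcast) = 254

254


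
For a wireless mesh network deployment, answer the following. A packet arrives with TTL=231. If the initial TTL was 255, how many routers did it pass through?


Given: initial TTL = 255, received TTL = 231
Hops = initial TTL - received TTL
Hops = 255 - 231 = 24

24


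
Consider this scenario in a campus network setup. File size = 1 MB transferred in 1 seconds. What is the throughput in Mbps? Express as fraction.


Given: file = 1 MB, time = 1 s
File in Mb = 1 * 8 = 8 Mb
Throughput = 8 / 1 Mbps
Throughput = 8 Mbps

8


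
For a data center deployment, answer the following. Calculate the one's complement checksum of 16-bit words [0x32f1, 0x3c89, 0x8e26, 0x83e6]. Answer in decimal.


Given words: [0x32f1, 0x3c89, 0x8e26, 0x83e6]
Step 1: Sum all words
Raw sum = 13041 + 15497 + 36390 + 33766 = 98694
Step 2: Fold carry: (33158 + 1) = 33159
One's complement = ~33159 & 0xFFFF = 32376

32376


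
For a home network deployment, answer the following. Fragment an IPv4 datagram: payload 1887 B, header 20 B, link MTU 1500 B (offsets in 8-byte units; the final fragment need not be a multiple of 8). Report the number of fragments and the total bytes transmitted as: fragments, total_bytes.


Max data per non-final fragment = floor((MTU - header)/8)*8 = floor((1500 - 20)/8)*8 = floor(1480/8)*8 = 1480 B
Final fragment needs no 8-byte alignment: it can carry up to MTU - header = 1480 B
Non-final fragments needed = ceil((payload - 1480) / 1480) = ceil(407/1480) = ceil(0.2750) = 1
Number of fragments = 1 + 1 = 2
Fragment sizes (data): 1 * 1480 B + 407 B (last, 407 <= 1480 OK)
Total bytes sent = payload + n_frags * header = 1887 + 2*20 = 1887 + 40 = 1927 B

2, 1927


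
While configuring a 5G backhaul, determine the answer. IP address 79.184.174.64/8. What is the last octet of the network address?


Given: IP = 79.184.174.64, prefix = /8
Subnet mask = 255.0.0.0
Last octet of IP: 64
Last octet of mask: 0
Network last octet = 64 AND 0 = 0

0


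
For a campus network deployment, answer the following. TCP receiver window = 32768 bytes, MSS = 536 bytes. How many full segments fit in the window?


Given: RWND = 32768 bytes, MSS = 536 bytes
Full segments = floor(RWND / MSS)
Full segments = floor(32768 / 536)
Full segments = floor(61.1343) = 61

61


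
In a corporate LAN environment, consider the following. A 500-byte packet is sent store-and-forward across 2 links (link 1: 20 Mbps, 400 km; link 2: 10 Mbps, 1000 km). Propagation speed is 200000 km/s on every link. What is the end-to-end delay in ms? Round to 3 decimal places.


Packet = 500 bytes = 4000 bits. Store-and-forward: sum (t_trans + t_prop) per link.
Link 1: t_trans = 4000/(20*10^6) s = 0.2000 ms; t_prop = 400/200000 s = 2.0000 ms; subtotal = 2.2000 ms
Link 2: t_trans = 4000/(10*10^6) s = 0.4000 ms; t_prop = 1000/200000 s = 5.0000 ms; subtotal = 5.4000 ms
End-to-end = 2.2000 + 5.4000 = 7.6000 ms -> 7.600 ms (3 dp)

7.600


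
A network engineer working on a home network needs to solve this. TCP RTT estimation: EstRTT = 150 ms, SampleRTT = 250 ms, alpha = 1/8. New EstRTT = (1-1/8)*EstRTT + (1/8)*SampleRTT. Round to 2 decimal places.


Given: EstRTT = 150 ms, SampleRTT = 250 ms, alpha = 1/8
New EstRTT = (1 - alpha) * EstRTT + alpha * SampleRTT
(7/8) * 150 = 131.25
(1/8) * 250 = 31.25
New EstRTT = 131.25 + 31.25 = 162.5 ms -> 162.50 ms (2 dp)

162.50


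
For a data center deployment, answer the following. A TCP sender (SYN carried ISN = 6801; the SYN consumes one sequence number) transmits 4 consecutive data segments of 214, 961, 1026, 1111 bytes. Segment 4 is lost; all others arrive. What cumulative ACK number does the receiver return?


SYN uses sequence number 6801; first data byte = ISN + 1 = 6802.
Segment 1: SEQ = 6802, len = 214 B, covers [6802, 7015]
Segment 2: SEQ = 7016, len = 961 B, covers [7016, 7976]
Segment 3: SEQ = 7977, len = 1026 B, covers [7977, 9002]
Segment 4: SEQ = 9003, len = 1111 B, covers [9003, 10113] [LOST]
In-order data received: bytes [6802, 9002] (segments 1..3).
Segment 4 missing -> gap begins at byte 9003.
Cumulative ACK = next expected in-order byte = 6802 + 214 + 961 + 1026 = 9003

9003


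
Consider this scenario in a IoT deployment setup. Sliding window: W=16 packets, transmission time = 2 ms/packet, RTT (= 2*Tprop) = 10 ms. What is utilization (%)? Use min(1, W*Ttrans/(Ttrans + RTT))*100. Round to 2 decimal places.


Given: W = 16, Ttrans = 2 ms, RTT = 10 ms (= 2 * Tprop, Tprop = 5 ms)
Cycle time = Ttrans + RTT = 2 + 10 = 12 ms (first packet sent until its ACK returns)
W * Ttrans = 16 * 2 = 32 ms of sending per cycle
W * Ttrans / (Ttrans + RTT) = 32 / 12 = 2.666667
U = min(1, 2.666667) = 1.000000
U% = 100.00%

100.00


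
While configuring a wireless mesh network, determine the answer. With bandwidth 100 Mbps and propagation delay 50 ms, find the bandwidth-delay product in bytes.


Given: bandwidth = 100 Mbps, delay = 50 ms
BDP in bits = 100 * 10^6 * 50 / 1000
BDP in bits = 5000000
BDP in bytes = 5000000 / 8 = 625000

625000


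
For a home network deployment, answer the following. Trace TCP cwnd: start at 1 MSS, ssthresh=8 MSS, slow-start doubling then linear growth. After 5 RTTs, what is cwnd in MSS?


RTT 0: cwnd = 1 MSS (initial)
RTT 1: cwnd = 2 MSS (slow start, doubled)
RTT 2: cwnd = 4 MSS (slow start, doubled)
RTT 3: cwnd = 8 MSS (slow start, doubled)
RTT 4: cwnd = 9 MSS (congestion avoidance, +1)
RTT 5: cwnd = 10 MSS (congestion avoidance, +1)

10


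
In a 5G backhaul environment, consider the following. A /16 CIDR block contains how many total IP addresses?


Given: CIDR prefix /16
Host bits = 32 - 16 = 16
Total addresses = 2^16 = 65536

65536


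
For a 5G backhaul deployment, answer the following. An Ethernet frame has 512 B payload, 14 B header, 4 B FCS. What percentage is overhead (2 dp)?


Given: payload = 512 B, header = 14 B, trailer = 4 B
Overhead bytes = header + trailer = 14 + 4 = 18
Total frame = payload + overhead = 512 + 18 = 530
Overhead % = 18 / 530 * 100 = 3.3962% -> 3.40% (2 dp)

3.40


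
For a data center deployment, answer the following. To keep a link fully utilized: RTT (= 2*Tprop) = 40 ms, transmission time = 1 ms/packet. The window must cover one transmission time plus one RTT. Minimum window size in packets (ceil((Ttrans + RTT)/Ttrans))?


Given: Ttrans = 1 ms, RTT = 40 ms (= 2 * Tprop, Tprop = 20 ms)
Time until first ACK returns = Ttrans + RTT = 1 + 40 = 41 ms
Need W * Ttrans >= Ttrans + RTT  ->  W >= (Ttrans + RTT) / Ttrans
(Ttrans + RTT) / Ttrans = 41 / 1 = 41
W_min = ceil(41) = 41

41
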